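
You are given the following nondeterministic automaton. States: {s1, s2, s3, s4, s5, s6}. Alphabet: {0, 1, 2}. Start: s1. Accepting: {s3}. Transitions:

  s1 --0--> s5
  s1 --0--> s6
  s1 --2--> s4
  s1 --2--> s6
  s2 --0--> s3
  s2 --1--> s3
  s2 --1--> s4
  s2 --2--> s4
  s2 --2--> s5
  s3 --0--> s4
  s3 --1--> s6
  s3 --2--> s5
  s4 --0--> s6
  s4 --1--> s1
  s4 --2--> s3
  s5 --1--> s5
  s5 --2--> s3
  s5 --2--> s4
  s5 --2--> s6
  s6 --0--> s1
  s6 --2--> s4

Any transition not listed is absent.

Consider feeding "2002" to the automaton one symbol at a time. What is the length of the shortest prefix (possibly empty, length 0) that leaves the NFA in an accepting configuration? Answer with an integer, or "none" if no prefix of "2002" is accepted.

4

Start in {s1}.
Read '2': s1→{s4, s6}; now {s4, s6}.
Read '0': s4→{s6}, s6→{s1}; now {s1, s6}.
Read '0': s1→{s5, s6}, s6→{s1}; now {s1, s5, s6}.
Read '2': s1→{s4, s6}, s5→{s3, s4, s6}, s6→{s4}; now {s3, s4, s6}.
None of the earlier sets intersect F, but {s3, s4, s6} does.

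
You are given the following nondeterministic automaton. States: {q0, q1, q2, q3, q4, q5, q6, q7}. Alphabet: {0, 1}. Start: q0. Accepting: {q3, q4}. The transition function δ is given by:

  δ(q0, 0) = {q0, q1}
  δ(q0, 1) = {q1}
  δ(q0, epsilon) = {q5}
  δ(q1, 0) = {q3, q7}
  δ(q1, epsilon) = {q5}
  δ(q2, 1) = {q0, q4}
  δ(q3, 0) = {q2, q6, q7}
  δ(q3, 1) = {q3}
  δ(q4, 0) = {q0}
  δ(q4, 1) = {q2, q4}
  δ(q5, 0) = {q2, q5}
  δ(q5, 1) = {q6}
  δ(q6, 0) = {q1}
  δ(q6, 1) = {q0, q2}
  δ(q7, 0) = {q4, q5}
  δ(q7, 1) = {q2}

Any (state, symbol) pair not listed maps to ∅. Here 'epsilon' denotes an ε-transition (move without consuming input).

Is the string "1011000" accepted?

Yes

Start: ε-closure({q0}) = {q0, q5}.
Read '1': {q0, q5} → {q1, q5, q6}.
Read '0': {q1, q5, q6} → {q1, q2, q3, q5, q7}.
Read '1': {q1, q2, q3, q5, q7} → {q0, q2, q3, q4, q5, q6}.
Read '1': {q0, q2, q3, q4, q5, q6} → {q0, q1, q2, q3, q4, q5, q6}.
Read '0': {q0, q1, q2, q3, q4, q5, q6} → {q0, q1, q2, q3, q5, q6, q7}.
Read '0': {q0, q1, q2, q3, q5, q6, q7} → {q0, q1, q2, q3, q4, q5, q6, q7}.
Read '0': {q0, q1, q2, q3, q4, q5, q6, q7} → {q0, q1, q2, q3, q4, q5, q6, q7}.
The final set {q0, q1, q2, q3, q4, q5, q6, q7} contains the accepting states q3, q4.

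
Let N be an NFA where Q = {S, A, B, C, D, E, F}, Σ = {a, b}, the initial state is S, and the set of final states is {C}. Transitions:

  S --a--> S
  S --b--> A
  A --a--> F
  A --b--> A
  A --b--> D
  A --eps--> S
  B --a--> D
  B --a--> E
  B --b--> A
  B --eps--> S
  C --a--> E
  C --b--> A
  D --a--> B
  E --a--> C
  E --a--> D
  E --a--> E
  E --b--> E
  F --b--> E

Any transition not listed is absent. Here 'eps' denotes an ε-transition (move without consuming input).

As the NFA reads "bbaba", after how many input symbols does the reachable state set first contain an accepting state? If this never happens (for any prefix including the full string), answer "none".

5

Start in {S}.
Read 'b': S→{A}; union {A}; ε-closure = {S, A}.
Read 'b': S→{A}, A→{A, D}; union {A, D}; ε-closure = {S, A, D}.
Read 'a': S→{S}, A→{F}, D→{B}; now {S, B, F}.
Read 'b': S→{A}, B→{A}, F→{E}; union {A, E}; ε-closure = {S, A, E}.
Read 'a': S→{S}, A→{F}, E→{C, D, E}; now {S, C, D, E, F}.
None of the earlier sets intersect F, but {S, C, D, E, F} does.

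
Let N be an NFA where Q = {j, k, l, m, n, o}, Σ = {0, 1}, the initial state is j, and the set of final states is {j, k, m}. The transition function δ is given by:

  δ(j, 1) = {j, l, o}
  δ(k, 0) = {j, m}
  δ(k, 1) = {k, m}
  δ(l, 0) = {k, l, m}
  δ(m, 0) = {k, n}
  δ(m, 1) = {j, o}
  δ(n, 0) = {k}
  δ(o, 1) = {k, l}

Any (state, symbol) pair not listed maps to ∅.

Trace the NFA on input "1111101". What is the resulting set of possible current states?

Start in {j}.
Read '1': j→{j, l, o}; now {j, l, o}.
Read '1': j→{j, l, o}, l→∅, o→{k, l}; now {j, k, l, o}.
Read '1': j→{j, l, o}, k→{k, m}, l→∅, o→{k, l}; now {j, k, l, m, o}.
Read '1': j→{j, l, o}, k→{k, m}, l→∅, m→{j, o}, o→{k, l}; now {j, k, l, m, o}.
Read '1': j→{j, l, o}, k→{k, m}, l→∅, m→{j, o}, o→{k, l}; now {j, k, l, m, o}.
Read '0': j→∅, k→{j, m}, l→{k, l, m}, m→{k, n}, o→∅; now {j, k, l, m, n}.
Read '1': j→{j, l, o}, k→{k, m}, l→∅, m→{j, o}, n→∅; now {j, k, l, m, o}.

{j, k, l, m, o}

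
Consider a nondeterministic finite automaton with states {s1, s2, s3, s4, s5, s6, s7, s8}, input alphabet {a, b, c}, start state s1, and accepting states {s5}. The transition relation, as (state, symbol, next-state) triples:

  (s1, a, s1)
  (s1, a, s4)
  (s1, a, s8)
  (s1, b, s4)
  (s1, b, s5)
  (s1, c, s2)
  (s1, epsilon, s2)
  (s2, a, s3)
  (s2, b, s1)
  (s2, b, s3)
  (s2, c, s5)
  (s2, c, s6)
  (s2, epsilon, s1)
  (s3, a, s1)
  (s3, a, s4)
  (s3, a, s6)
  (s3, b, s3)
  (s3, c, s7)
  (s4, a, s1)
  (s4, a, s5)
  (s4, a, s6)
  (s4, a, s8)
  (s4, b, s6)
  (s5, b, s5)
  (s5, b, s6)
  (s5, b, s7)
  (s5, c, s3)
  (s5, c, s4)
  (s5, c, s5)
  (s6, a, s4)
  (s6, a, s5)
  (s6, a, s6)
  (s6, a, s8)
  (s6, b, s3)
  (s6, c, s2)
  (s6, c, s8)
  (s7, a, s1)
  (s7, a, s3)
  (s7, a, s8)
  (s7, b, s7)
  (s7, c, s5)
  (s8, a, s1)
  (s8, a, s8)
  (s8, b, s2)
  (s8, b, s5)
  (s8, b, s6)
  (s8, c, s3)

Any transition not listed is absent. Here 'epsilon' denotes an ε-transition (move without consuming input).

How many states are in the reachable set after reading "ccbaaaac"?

8

Start: ε-closure({s1}) = {s1, s2}.
Read 'c': {s1, s2} → {s1, s2, s5, s6}.
Read 'c': {s1, s2, s5, s6} → {s1, s2, s3, s4, s5, s6, s8}.
Read 'b': {s1, s2, s3, s4, s5, s6, s8} → {s1, s2, s3, s4, s5, s6, s7}.
Read 'a': {s1, s2, s3, s4, s5, s6, s7} → {s1, s2, s3, s4, s5, s6, s8}.
Read 'a': {s1, s2, s3, s4, s5, s6, s8} → {s1, s2, s3, s4, s5, s6, s8}.
Read 'a': {s1, s2, s3, s4, s5, s6, s8} → {s1, s2, s3, s4, s5, s6, s8}.
Read 'a': {s1, s2, s3, s4, s5, s6, s8} → {s1, s2, s3, s4, s5, s6, s8}.
Read 'c': {s1, s2, s3, s4, s5, s6, s8} → {s1, s2, s3, s4, s5, s6, s7, s8}.
That set has 8 states.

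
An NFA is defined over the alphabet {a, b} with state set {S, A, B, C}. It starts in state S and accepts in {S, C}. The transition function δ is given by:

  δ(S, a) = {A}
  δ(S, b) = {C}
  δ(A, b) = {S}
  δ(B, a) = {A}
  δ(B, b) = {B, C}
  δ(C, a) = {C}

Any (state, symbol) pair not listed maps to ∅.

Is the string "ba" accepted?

Yes

Start in {S}.
Read 'b': {S} → {C}.
Read 'a': {C} → {C}.
The final set {C} contains the accepting state C.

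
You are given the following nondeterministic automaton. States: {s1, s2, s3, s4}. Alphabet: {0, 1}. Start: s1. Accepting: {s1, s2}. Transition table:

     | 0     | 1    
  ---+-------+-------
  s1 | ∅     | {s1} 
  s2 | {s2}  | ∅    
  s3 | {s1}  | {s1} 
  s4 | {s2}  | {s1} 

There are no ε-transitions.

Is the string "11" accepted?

Start in {s1}.
Read '1': s1→{s1}; now {s1}.
Read '1': s1→{s1}; now {s1}.
The final set {s1} contains the accepting state s1.

Yes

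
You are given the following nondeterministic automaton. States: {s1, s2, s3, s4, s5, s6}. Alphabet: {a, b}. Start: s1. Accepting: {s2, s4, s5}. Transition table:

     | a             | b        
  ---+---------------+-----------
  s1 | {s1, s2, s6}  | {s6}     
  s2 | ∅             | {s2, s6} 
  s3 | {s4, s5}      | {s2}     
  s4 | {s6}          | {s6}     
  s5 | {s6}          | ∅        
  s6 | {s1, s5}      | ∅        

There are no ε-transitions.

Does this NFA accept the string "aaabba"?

Yes

Start in {s1}.
Read 'a': {s1} → {s1, s2, s6}.
Read 'a': {s1, s2, s6} → {s1, s2, s5, s6}.
Read 'a': {s1, s2, s5, s6} → {s1, s2, s5, s6}.
Read 'b': {s1, s2, s5, s6} → {s2, s6}.
Read 'b': {s2, s6} → {s2, s6}.
Read 'a': {s2, s6} → {s1, s5}.
The final set {s1, s5} contains the accepting state s5.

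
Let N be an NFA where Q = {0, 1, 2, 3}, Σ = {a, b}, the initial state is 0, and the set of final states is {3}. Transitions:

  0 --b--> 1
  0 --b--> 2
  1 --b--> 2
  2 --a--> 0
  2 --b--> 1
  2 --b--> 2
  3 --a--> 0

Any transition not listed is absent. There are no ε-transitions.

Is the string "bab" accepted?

No

Start in {0}.
Read 'b': 0→{1, 2}; now {1, 2}.
Read 'a': 1→∅, 2→{0}; now {0}.
Read 'b': 0→{1, 2}; now {1, 2}.
The final set {1, 2} contains no accepting state.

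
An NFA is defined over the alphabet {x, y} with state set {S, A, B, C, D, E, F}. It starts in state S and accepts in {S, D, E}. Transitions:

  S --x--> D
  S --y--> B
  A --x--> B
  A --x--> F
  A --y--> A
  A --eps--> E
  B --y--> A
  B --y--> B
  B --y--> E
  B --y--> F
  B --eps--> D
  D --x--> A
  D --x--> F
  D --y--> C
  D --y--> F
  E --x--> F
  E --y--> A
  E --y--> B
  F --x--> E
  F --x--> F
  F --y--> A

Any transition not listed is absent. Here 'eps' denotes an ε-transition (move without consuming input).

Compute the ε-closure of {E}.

{E}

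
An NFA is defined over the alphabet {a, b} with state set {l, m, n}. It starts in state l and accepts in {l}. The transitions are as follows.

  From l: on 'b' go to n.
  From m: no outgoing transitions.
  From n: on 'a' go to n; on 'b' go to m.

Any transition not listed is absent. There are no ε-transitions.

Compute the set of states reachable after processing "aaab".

Start in {l}.
Read 'a': l→∅; now ∅.
The set is empty and remains empty for the remaining 3 symbols.

∅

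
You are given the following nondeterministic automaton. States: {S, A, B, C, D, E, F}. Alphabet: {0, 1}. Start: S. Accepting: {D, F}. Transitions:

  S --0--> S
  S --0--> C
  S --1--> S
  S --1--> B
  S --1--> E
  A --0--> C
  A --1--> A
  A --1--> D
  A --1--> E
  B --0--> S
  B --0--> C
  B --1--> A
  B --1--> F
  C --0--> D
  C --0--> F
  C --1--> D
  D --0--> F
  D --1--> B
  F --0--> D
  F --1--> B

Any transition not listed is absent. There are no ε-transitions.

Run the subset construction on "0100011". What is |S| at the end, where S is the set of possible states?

5

Start in {S}.
Read '0': S→{S, C}; now {S, C}.
Read '1': S→{S, B, E}, C→{D}; now {S, B, D, E}.
Read '0': S→{S, C}, B→{S, C}, D→{F}, E→∅; now {S, C, F}.
Read '0': S→{S, C}, C→{D, F}, F→{D}; now {S, C, D, F}.
Read '0': S→{S, C}, C→{D, F}, D→{F}, F→{D}; now {S, C, D, F}.
Read '1': S→{S, B, E}, C→{D}, D→{B}, F→{B}; now {S, B, D, E}.
Read '1': S→{S, B, E}, B→{A, F}, D→{B}, E→∅; now {S, A, B, E, F}.
That set has 5 states.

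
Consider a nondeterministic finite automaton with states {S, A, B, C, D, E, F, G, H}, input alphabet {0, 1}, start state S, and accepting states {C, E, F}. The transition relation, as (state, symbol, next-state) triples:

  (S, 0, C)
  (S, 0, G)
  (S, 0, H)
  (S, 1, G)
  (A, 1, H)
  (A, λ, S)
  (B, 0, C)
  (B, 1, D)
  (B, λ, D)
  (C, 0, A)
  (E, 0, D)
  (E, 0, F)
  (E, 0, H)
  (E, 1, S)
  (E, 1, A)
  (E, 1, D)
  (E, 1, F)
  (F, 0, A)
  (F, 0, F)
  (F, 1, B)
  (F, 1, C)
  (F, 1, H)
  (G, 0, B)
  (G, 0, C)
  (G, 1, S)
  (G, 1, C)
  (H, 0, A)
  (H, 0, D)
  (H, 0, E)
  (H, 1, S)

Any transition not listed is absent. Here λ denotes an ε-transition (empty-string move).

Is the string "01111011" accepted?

No

Start in {S}.
Read '0': S→{C, G, H}; now {C, G, H}.
Read '1': C→∅, G→{S, C}, H→{S}; now {S, C}.
Read '1': S→{G}, C→∅; now {G}.
Read '1': G→{S, C}; now {S, C}.
Read '1': S→{G}, C→∅; now {G}.
Read '0': G→{B, C}; union {B, C}; ε-closure = {B, C, D}.
Read '1': B→{D}, C→∅, D→∅; now {D}.
Read '1': D→∅; now ∅.
The final set ∅ contains no accepting state.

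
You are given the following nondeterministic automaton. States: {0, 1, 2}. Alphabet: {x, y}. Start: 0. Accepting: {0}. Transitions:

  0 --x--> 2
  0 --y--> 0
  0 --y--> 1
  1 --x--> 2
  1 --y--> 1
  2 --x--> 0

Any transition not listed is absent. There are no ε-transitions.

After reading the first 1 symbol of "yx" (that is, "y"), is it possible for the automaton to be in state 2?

No

Start in {0}.
Read 'y': 0→{0, 1}; now {0, 1}.
State 2 is not in {0, 1}.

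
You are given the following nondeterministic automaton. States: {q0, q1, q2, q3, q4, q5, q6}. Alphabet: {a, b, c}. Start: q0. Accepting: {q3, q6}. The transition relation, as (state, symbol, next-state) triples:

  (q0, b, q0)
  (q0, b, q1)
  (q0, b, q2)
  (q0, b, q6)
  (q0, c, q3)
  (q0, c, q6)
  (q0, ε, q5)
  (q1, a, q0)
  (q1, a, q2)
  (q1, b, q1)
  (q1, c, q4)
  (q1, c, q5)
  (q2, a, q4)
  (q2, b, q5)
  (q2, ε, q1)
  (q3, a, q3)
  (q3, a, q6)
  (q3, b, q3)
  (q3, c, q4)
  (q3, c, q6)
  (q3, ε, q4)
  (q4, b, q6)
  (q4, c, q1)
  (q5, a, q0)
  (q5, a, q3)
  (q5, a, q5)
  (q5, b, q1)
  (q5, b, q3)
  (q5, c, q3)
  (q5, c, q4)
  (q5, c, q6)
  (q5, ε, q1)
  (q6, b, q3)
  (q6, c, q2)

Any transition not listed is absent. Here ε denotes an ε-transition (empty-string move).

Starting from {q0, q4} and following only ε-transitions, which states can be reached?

{q0, q1, q4, q5}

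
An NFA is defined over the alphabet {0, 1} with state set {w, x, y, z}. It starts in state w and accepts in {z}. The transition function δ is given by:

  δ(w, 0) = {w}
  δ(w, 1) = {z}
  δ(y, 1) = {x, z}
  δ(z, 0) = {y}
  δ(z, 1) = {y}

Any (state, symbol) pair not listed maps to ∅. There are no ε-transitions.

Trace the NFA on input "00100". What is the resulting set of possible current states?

Start in {w}.
Read '0': {w} → {w}.
Read '0': {w} → {w}.
Read '1': {w} → {z}.
Read '0': {z} → {y}.
Read '0': {y} → ∅.

∅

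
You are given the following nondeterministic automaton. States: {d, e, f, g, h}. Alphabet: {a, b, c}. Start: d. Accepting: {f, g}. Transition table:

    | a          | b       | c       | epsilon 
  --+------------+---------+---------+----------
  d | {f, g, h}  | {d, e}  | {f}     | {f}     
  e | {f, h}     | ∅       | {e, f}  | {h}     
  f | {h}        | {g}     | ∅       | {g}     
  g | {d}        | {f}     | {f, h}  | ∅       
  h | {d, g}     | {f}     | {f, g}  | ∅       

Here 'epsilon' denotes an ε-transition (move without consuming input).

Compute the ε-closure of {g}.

Begin with {g}.
No ε-moves leave this set, so the closure equals the set itself.

{g}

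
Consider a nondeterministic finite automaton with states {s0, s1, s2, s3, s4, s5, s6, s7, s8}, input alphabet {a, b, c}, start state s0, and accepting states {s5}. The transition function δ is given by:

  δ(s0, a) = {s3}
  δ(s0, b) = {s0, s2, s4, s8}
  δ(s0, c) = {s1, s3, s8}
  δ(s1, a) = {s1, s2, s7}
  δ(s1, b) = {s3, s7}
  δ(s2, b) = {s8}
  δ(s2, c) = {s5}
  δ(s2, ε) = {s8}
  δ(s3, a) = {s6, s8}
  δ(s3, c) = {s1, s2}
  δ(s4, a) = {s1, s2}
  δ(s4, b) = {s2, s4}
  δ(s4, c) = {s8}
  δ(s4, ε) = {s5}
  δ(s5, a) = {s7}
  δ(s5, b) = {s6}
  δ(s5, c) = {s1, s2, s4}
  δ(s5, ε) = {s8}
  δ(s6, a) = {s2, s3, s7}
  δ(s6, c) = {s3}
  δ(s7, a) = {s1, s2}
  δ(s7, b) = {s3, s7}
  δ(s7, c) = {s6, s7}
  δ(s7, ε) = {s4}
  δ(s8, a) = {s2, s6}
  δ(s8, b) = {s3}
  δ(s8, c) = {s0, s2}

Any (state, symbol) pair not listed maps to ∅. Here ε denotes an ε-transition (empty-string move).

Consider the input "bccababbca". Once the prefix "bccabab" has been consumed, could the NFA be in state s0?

No

Start in {s0}.
Read 'b': s0→{s0, s2, s4, s8}; union {s0, s2, s4, s8}; ε-closure = {s0, s2, s4, s5, s8}.
Read 'c': s0→{s1, s3, s8}, s2→{s5}, s4→{s8}, s5→{s1, s2, s4}, s8→{s0, s2}; now {s0, s1, s2, s3, s4, s5, s8}.
Read 'c': s0→{s1, s3, s8}, s1→∅, s2→{s5}, s3→{s1, s2}, s4→{s8}, s5→{s1, s2, s4}, s8→{s0, s2}; now {s0, s1, s2, s3, s4, s5, s8}.
Read 'a': s0→{s3}, s1→{s1, s2, s7}, s2→∅, s3→{s6, s8}, s4→{s1, s2}, s5→{s7}, s8→{s2, s6}; union {s1, s2, s3, s6, s7, s8}; ε-closure = {s1, s2, s3, s4, s5, s6, s7, s8}.
Read 'b': s1→{s3, s7}, s2→{s8}, s3→∅, s4→{s2, s4}, s5→{s6}, s6→∅, s7→{s3, s7}, s8→{s3}; union {s2, s3, s4, s6, s7, s8}; ε-closure = {s2, s3, s4, s5, s6, s7, s8}.
Read 'a': s2→∅, s3→{s6, s8}, s4→{s1, s2}, s5→{s7}, s6→{s2, s3, s7}, s7→{s1, s2}, s8→{s2, s6}; union {s1, s2, s3, s6, s7, s8}; ε-closure = {s1, s2, s3, s4, s5, s6, s7, s8}.
Read 'b': s1→{s3, s7}, s2→{s8}, s3→∅, s4→{s2, s4}, s5→{s6}, s6→∅, s7→{s3, s7}, s8→{s3}; union {s2, s3, s4, s6, s7, s8}; ε-closure = {s2, s3, s4, s5, s6, s7, s8}.
State s0 is not in {s2, s3, s4, s5, s6, s7, s8}.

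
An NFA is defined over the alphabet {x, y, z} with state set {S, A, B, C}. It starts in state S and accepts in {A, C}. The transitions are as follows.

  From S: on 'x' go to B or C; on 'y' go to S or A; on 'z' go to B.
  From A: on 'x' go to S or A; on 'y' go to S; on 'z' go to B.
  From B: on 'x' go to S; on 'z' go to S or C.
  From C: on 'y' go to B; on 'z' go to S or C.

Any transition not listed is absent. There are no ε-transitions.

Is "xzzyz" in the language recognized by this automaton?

Yes

Start in {S}.
Read 'x': {S} → {B, C}.
Read 'z': {B, C} → {S, C}.
Read 'z': {S, C} → {S, B, C}.
Read 'y': {S, B, C} → {S, A, B}.
Read 'z': {S, A, B} → {S, B, C}.
The final set {S, B, C} contains the accepting state C.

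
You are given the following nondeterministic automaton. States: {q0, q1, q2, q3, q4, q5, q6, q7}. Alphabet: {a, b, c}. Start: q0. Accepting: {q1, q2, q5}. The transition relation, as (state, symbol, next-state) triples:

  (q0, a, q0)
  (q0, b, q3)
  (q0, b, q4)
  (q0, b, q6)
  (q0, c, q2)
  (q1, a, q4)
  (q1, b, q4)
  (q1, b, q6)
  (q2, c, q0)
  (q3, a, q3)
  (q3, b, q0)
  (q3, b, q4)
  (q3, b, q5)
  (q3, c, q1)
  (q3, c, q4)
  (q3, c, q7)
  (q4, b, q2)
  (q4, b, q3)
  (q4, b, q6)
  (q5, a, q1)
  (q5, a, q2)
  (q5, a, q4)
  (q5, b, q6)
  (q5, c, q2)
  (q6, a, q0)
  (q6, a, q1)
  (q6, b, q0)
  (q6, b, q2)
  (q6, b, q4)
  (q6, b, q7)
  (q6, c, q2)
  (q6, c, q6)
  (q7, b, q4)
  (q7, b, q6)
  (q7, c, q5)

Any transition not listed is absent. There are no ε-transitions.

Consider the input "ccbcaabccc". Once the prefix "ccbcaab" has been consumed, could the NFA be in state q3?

Yes

Start in {q0}.
Read 'c': {q0} → {q2}.
Read 'c': {q2} → {q0}.
Read 'b': {q0} → {q3, q4, q6}.
Read 'c': {q3, q4, q6} → {q1, q2, q4, q6, q7}.
Read 'a': {q1, q2, q4, q6, q7} → {q0, q1, q4}.
Read 'a': {q0, q1, q4} → {q0, q4}.
Read 'b': {q0, q4} → {q2, q3, q4, q6}.
State q3 is in {q2, q3, q4, q6}.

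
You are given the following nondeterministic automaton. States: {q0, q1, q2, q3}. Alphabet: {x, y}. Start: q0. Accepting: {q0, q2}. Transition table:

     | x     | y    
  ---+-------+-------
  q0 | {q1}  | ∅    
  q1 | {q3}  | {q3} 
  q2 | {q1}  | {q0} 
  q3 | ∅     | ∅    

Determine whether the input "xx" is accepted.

Start in {q0}.
Read 'x': q0→{q1}; now {q1}.
Read 'x': q1→{q3}; now {q3}.
The final set {q3} contains no accepting state.

No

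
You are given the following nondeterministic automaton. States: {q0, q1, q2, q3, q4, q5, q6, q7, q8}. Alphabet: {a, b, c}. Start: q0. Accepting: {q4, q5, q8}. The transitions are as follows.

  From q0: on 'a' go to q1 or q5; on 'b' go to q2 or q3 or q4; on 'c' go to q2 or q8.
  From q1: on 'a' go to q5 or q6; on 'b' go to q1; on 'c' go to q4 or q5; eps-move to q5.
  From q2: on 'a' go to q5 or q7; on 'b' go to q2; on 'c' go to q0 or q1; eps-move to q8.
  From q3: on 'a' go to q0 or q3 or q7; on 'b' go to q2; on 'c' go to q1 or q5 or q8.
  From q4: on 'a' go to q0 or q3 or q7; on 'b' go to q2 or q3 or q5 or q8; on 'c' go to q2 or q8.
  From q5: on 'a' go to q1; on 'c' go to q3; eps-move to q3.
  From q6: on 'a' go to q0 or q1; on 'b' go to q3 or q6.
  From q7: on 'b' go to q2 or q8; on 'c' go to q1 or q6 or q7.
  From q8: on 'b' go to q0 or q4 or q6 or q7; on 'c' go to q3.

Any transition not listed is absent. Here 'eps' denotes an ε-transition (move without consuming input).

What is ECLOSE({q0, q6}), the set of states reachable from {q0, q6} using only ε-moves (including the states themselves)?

{q0, q6}

Begin with {q0, q6}.
No ε-moves leave this set, so the closure equals the set itself.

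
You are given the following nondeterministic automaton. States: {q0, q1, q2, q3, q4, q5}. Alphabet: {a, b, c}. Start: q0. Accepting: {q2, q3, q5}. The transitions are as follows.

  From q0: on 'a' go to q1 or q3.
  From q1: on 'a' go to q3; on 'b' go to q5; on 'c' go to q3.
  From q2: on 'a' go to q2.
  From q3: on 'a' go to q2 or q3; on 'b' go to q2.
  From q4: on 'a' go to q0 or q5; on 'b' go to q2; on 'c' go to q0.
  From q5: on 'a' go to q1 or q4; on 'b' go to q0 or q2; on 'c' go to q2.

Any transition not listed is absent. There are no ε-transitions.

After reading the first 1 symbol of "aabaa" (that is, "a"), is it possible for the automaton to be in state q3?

Yes

Start in {q0}.
Read 'a': q0→{q1, q3}; now {q1, q3}.
State q3 is in {q1, q3}.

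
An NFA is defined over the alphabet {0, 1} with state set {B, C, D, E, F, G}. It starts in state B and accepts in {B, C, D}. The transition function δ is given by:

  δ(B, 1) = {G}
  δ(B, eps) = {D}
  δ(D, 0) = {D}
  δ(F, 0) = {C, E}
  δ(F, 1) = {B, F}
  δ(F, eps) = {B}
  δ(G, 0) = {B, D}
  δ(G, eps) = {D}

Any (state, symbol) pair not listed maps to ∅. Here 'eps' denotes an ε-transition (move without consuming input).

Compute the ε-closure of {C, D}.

{C, D}

Begin with {C, D}.
No ε-moves leave this set, so the closure equals the set itself.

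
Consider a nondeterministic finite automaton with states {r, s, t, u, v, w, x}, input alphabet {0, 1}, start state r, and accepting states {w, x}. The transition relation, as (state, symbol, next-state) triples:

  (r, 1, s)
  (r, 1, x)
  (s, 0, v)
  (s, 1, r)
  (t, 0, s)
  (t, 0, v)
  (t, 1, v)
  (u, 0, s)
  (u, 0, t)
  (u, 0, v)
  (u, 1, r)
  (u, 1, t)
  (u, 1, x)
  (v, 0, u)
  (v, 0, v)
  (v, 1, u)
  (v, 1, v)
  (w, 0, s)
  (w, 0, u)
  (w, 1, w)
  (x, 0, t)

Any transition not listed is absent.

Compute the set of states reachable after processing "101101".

Start in {r}.
Read '1': r→{s, x}; now {s, x}.
Read '0': s→{v}, x→{t}; now {t, v}.
Read '1': t→{v}, v→{u, v}; now {u, v}.
Read '1': u→{r, t, x}, v→{u, v}; now {r, t, u, v, x}.
Read '0': r→∅, t→{s, v}, u→{s, t, v}, v→{u, v}, x→{t}; now {s, t, u, v}.
Read '1': s→{r}, t→{v}, u→{r, t, x}, v→{u, v}; now {r, t, u, v, x}.

{r, t, u, v, x}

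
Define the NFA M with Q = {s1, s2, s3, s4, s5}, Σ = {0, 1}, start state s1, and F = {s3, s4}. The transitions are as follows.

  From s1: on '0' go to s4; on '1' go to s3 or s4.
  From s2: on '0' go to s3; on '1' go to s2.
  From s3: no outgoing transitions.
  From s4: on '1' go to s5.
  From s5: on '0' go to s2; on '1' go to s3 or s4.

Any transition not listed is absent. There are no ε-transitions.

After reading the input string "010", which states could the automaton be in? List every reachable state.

{s2}

Start in {s1}.
Read '0': s1→{s4}; now {s4}.
Read '1': s4→{s5}; now {s5}.
Read '0': s5→{s2}; now {s2}.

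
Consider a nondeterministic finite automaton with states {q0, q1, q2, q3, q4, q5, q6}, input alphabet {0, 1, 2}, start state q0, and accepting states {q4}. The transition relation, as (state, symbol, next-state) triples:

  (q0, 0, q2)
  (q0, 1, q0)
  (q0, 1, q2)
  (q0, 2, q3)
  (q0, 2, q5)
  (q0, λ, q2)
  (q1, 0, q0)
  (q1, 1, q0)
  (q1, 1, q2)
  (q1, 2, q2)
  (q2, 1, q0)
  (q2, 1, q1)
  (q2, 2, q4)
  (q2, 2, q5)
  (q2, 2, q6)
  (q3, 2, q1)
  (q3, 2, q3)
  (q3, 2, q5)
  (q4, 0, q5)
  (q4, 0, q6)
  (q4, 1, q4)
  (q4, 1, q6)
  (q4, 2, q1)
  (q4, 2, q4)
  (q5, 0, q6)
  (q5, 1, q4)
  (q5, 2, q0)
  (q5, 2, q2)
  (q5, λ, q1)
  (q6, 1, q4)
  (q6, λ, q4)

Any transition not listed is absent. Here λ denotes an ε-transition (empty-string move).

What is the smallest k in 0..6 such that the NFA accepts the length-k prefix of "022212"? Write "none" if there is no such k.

2

Start: ε-closure({q0}) = {q0, q2}.
Read '0': q0→{q2}, q2→∅; now {q2}.
Read '2': q2→{q4, q5, q6}; union {q4, q5, q6}; ε-closure = {q1, q4, q5, q6}.
None of the earlier sets intersect F, but {q1, q4, q5, q6} does.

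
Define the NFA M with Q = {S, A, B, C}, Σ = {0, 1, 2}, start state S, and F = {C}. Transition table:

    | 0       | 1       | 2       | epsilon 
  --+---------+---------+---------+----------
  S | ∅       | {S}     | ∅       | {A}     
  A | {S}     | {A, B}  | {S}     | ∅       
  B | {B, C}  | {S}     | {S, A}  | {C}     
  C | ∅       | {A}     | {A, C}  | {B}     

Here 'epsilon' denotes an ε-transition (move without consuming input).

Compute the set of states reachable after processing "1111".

{S, A, B, C}

Start: ε-closure({S}) = {S, A}.
Read '1': {S, A} → {S, A, B, C}.
Read '1': {S, A, B, C} → {S, A, B, C}.
Read '1': {S, A, B, C} → {S, A, B, C}.
Read '1': {S, A, B, C} → {S, A, B, C}.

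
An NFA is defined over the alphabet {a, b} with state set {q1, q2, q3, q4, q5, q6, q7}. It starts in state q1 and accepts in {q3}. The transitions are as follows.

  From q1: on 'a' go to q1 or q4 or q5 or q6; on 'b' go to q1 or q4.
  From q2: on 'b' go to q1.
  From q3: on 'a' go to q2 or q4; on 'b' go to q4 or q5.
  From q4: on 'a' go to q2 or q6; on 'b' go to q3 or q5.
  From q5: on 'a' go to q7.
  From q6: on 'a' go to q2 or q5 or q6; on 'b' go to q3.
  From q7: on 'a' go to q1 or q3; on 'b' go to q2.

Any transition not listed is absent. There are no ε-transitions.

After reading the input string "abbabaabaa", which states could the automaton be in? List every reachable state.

{q1, q2, q3, q4, q5, q6, q7}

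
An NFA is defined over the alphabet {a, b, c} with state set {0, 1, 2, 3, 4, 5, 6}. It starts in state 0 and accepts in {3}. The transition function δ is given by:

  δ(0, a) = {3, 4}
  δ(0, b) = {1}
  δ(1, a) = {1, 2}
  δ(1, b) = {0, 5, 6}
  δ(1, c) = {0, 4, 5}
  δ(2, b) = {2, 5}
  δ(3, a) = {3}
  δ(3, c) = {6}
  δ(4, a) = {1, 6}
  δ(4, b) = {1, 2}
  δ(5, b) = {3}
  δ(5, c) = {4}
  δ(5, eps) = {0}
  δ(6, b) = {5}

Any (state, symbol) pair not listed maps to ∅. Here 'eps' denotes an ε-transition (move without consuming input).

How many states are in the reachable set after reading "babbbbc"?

Start in {0}.
Read 'b': 0→{1}; now {1}.
Read 'a': 1→{1, 2}; now {1, 2}.
Read 'b': 1→{0, 5, 6}, 2→{2, 5}; now {0, 2, 5, 6}.
Read 'b': 0→{1}, 2→{2, 5}, 5→{3}, 6→{5}; union {1, 2, 3, 5}; ε-closure = {0, 1, 2, 3, 5}.
Read 'b': 0→{1}, 1→{0, 5, 6}, 2→{2, 5}, 3→∅, 5→{3}; now {0, 1, 2, 3, 5, 6}.
Read 'b': 0→{1}, 1→{0, 5, 6}, 2→{2, 5}, 3→∅, 5→{3}, 6→{5}; now {0, 1, 2, 3, 5, 6}.
Read 'c': 0→∅, 1→{0, 4, 5}, 2→∅, 3→{6}, 5→{4}, 6→∅; now {0, 4, 5, 6}.
That set has 4 states.

4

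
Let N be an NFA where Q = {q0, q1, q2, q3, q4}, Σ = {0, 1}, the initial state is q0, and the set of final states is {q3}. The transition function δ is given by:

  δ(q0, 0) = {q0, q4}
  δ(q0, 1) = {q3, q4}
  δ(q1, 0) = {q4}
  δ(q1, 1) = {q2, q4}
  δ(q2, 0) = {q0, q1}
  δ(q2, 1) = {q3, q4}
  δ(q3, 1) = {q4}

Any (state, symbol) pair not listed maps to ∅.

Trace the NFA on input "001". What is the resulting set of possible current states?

Start in {q0}.
Read '0': q0→{q0, q4}; now {q0, q4}.
Read '0': q0→{q0, q4}, q4→∅; now {q0, q4}.
Read '1': q0→{q3, q4}, q4→∅; now {q3, q4}.

{q3, q4}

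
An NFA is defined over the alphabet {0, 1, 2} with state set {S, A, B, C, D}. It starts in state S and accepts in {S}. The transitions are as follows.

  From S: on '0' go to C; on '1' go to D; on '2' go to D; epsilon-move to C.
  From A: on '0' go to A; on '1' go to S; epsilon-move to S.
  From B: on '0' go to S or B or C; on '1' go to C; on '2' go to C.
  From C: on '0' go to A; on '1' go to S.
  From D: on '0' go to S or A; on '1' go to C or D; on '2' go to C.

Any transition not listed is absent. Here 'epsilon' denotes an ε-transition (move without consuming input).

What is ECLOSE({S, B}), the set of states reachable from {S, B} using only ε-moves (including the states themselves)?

Begin with {S, B}.
ε-move S → C; add C.

{S, B, C}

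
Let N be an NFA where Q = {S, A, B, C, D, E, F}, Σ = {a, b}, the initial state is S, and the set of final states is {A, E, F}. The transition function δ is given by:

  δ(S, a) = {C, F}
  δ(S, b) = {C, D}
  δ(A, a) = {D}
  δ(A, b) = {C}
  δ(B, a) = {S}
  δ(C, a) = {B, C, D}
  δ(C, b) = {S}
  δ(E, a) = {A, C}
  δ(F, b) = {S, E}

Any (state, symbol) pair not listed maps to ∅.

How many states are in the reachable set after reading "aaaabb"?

Start in {S}.
Read 'a': S→{C, F}; now {C, F}.
Read 'a': C→{B, C, D}, F→∅; now {B, C, D}.
Read 'a': B→{S}, C→{B, C, D}, D→∅; now {S, B, C, D}.
Read 'a': S→{C, F}, B→{S}, C→{B, C, D}, D→∅; now {S, B, C, D, F}.
Read 'b': S→{C, D}, B→∅, C→{S}, D→∅, F→{S, E}; now {S, C, D, E}.
Read 'b': S→{C, D}, C→{S}, D→∅, E→∅; now {S, C, D}.
That set has 3 states.

3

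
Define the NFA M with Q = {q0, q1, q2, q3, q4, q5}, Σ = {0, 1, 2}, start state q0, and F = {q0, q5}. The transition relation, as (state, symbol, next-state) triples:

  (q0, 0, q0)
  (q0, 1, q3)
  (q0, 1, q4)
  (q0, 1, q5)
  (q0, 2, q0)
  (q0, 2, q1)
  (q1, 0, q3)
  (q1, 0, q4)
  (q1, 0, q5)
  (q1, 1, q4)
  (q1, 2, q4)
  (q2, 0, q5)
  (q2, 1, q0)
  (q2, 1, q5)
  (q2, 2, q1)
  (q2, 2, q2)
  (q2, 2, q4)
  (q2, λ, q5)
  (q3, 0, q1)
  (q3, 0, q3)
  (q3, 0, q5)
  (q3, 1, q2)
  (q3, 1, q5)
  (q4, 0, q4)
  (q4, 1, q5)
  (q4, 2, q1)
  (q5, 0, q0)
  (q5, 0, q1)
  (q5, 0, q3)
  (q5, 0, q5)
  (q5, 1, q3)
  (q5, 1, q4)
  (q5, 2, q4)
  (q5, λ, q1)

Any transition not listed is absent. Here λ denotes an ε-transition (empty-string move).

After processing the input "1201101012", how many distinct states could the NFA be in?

4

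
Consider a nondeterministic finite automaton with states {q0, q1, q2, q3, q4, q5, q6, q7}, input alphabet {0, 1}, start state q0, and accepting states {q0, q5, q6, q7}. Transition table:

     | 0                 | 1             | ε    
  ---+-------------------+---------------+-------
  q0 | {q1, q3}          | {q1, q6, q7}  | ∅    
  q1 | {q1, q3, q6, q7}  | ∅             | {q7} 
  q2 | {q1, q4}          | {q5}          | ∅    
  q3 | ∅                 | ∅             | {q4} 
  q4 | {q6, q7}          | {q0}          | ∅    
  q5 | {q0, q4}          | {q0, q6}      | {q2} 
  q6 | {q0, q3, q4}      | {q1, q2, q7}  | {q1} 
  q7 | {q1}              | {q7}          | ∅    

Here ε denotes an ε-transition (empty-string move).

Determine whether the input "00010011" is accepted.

Start in {q0}.
Read '0': {q0} → {q1, q3, q4, q7}.
Read '0': {q1, q3, q4, q7} → {q1, q3, q4, q6, q7}.
Read '0': {q1, q3, q4, q6, q7} → {q0, q1, q3, q4, q6, q7}.
Read '1': {q0, q1, q3, q4, q6, q7} → {q0, q1, q2, q6, q7}.
Read '0': {q0, q1, q2, q6, q7} → {q0, q1, q3, q4, q6, q7}.
Read '0': {q0, q1, q3, q4, q6, q7} → {q0, q1, q3, q4, q6, q7}.
Read '1': {q0, q1, q3, q4, q6, q7} → {q0, q1, q2, q6, q7}.
Read '1': {q0, q1, q2, q6, q7} → {q1, q2, q5, q6, q7}.
The final set {q1, q2, q5, q6, q7} contains the accepting states q5, q6, q7.

Yes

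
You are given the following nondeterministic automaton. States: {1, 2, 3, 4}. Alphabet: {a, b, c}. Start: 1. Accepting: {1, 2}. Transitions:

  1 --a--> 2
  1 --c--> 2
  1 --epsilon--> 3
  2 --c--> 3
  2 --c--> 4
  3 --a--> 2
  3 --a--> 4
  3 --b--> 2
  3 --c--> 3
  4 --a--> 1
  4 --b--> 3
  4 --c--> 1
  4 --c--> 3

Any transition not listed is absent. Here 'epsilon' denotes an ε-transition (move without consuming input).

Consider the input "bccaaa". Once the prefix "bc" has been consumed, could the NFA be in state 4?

Yes

Start: ε-closure({1}) = {1, 3}.
Read 'b': 1→∅, 3→{2}; now {2}.
Read 'c': 2→{3, 4}; now {3, 4}.
State 4 is in {3, 4}.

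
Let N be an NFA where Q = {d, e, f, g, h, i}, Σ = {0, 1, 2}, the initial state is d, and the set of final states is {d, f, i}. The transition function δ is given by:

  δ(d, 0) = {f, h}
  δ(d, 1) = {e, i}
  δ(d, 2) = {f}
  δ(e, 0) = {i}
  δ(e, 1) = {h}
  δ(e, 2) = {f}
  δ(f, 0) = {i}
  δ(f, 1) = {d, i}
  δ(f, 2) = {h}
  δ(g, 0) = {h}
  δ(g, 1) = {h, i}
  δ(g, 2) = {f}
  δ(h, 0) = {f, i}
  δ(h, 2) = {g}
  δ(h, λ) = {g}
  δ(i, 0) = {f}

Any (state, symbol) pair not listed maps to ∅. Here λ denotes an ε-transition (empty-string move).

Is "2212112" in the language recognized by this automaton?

Yes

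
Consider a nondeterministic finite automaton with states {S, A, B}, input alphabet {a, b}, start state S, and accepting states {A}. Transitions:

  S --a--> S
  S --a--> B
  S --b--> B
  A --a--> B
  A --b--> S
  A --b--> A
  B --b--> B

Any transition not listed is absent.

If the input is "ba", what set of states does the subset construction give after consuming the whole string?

∅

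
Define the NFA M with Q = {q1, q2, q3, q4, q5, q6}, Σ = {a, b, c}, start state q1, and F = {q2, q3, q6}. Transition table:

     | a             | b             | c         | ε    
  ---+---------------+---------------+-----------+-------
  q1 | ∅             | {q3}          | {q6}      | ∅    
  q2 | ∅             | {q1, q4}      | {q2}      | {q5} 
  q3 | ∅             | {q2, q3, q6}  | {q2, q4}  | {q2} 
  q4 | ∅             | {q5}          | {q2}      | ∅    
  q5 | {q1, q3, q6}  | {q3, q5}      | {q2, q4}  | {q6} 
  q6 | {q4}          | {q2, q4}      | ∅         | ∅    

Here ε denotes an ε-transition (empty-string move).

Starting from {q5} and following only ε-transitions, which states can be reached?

{q5, q6}

Begin with {q5}.
ε-move q5 → q6; add q6.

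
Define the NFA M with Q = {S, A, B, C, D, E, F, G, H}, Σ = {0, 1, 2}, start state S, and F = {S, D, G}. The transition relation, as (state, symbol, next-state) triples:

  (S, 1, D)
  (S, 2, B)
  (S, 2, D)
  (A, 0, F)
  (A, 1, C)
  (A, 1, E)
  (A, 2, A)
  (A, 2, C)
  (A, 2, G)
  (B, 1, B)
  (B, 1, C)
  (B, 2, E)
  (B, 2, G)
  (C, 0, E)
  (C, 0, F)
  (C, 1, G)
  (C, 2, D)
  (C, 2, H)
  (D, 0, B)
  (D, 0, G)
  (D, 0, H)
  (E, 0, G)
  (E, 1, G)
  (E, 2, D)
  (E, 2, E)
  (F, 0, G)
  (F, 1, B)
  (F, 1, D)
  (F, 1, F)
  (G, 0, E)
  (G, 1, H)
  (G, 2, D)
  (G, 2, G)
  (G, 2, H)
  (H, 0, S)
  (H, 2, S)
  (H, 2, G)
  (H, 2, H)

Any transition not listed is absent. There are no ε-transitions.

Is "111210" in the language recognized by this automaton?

No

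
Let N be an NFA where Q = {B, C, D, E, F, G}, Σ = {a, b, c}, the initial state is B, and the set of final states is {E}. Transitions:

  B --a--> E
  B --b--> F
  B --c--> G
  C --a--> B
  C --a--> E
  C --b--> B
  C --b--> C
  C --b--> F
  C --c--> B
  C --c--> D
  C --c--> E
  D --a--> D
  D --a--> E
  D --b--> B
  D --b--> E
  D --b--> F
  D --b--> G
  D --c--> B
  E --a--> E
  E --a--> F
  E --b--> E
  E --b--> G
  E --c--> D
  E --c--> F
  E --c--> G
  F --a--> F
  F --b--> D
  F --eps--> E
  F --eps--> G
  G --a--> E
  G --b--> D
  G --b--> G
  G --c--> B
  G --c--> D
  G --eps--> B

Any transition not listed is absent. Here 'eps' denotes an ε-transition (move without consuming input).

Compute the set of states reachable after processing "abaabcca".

{B, D, E, F, G}

Start in {B}.
Read 'a': {B} → {E}.
Read 'b': {E} → {B, E, G}.
Read 'a': {B, E, G} → {B, E, F, G}.
Read 'a': {B, E, F, G} → {B, E, F, G}.
Read 'b': {B, E, F, G} → {B, D, E, F, G}.
Read 'c': {B, D, E, F, G} → {B, D, E, F, G}.
Read 'c': {B, D, E, F, G} → {B, D, E, F, G}.
Read 'a': {B, D, E, F, G} → {B, D, E, F, G}.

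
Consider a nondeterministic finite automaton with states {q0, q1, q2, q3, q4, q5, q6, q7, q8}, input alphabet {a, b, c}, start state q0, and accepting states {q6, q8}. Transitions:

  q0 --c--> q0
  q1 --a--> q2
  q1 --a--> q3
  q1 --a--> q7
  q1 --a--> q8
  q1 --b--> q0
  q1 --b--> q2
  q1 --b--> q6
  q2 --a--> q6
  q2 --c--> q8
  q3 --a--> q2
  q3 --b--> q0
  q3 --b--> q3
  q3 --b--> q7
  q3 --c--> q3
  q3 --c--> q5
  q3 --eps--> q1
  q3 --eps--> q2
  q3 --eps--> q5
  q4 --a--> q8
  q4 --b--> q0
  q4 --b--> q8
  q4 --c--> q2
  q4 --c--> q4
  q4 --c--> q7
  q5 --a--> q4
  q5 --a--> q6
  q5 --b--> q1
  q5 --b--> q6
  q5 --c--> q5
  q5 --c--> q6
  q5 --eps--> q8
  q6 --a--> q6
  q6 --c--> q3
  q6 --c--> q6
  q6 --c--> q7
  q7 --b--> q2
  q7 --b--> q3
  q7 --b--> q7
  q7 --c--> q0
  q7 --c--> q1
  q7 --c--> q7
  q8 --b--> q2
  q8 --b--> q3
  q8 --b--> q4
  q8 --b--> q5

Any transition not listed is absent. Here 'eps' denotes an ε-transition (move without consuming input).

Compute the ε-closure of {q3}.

Begin with {q3}.
ε-move q3 → q1; add q1.
ε-move q3 → q2; add q2.
ε-move q3 → q5; add q5.
ε-move q5 → q8; add q8.

{q1, q2, q3, q5, q8}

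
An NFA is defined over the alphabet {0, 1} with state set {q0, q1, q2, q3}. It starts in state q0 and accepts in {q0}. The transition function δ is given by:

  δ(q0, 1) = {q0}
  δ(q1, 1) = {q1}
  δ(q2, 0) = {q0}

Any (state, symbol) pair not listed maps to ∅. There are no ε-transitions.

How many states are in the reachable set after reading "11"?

Start in {q0}.
Read '1': q0→{q0}; now {q0}.
Read '1': q0→{q0}; now {q0}.
That set has 1 state.

1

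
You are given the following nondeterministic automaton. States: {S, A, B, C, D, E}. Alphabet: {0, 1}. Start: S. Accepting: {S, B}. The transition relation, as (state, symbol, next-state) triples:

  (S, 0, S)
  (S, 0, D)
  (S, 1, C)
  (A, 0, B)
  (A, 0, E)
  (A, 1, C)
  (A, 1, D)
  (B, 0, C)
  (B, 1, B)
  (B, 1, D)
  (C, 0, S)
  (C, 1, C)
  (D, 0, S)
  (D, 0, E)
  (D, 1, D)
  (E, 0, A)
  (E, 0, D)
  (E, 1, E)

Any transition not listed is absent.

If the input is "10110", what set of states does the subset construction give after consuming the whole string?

{S}

Start in {S}.
Read '1': S→{C}; now {C}.
Read '0': C→{S}; now {S}.
Read '1': S→{C}; now {C}.
Read '1': C→{C}; now {C}.
Read '0': C→{S}; now {S}.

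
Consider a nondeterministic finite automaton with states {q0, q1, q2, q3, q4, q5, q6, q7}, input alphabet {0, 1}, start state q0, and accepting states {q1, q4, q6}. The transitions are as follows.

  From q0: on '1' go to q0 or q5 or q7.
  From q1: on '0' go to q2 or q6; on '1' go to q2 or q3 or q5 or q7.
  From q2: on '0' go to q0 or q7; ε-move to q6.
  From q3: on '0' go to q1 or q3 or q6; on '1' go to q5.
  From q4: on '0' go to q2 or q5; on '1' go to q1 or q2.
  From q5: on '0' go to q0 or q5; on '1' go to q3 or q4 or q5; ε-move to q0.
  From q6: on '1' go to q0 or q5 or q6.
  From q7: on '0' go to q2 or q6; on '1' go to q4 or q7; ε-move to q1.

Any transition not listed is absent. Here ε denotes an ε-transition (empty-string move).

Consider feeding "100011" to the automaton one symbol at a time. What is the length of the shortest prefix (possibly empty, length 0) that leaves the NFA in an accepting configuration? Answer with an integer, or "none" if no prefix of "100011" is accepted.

1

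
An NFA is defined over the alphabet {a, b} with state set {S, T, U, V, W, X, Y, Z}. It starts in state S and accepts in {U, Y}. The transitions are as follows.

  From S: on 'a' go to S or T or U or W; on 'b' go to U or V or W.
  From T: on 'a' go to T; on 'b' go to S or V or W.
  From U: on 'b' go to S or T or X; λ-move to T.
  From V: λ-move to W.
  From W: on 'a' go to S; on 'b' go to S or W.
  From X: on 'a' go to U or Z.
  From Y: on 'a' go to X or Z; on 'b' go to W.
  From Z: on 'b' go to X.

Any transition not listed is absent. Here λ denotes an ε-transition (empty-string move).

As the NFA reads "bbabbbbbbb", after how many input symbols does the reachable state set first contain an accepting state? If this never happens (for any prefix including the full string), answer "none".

1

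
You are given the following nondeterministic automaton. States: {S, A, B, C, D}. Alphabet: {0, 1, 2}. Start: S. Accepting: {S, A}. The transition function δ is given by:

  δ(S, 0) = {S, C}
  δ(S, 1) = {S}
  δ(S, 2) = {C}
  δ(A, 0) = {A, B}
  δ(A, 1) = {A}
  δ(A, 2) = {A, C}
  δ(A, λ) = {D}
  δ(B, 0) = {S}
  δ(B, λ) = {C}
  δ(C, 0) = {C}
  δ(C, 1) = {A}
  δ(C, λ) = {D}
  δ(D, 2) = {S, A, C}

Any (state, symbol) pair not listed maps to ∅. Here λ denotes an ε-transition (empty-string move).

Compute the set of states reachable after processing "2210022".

{S, A, C, D}

Start in {S}.
Read '2': S→{C}; union {C}; ε-closure = {C, D}.
Read '2': C→∅, D→{S, A, C}; union {S, A, C}; ε-closure = {S, A, C, D}.
Read '1': S→{S}, A→{A}, C→{A}, D→∅; union {S, A}; ε-closure = {S, A, D}.
Read '0': S→{S, C}, A→{A, B}, D→∅; union {S, A, B, C}; ε-closure = {S, A, B, C, D}.
Read '0': S→{S, C}, A→{A, B}, B→{S}, C→{C}, D→∅; union {S, A, B, C}; ε-closure = {S, A, B, C, D}.
Read '2': S→{C}, A→{A, C}, B→∅, C→∅, D→{S, A, C}; union {S, A, C}; ε-closure = {S, A, C, D}.
Read '2': S→{C}, A→{A, C}, C→∅, D→{S, A, C}; union {S, A, C}; ε-closure = {S, A, C, D}.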